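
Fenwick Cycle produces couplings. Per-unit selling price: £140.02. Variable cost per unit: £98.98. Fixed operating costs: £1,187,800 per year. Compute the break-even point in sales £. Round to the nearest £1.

£4,052,528

CM per unit = £140.02 − £98.98 = £41.04; CM ratio = £41.04 / £140.02 = 0.2931.
Break-even sales = FC ÷ CM ratio = £1,187,800 × £140.02 / £41.04 = £4,052,528.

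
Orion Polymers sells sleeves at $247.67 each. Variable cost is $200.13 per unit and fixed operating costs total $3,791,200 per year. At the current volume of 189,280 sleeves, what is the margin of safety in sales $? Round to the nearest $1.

Contribution margin per unit = $247.67 − $200.13 = $47.54. Break-even units = $3,791,200 ÷ $47.54 = 79,747.58; break-even revenue = 79,747.58 × $247.67 = $19,751,083.38.
Current sales = 189,280 × $247.67 = $46,878,977.60.
Margin of safety = $46,878,977.60 − $19,751,083.38 = $27,127,894.

$27,127,894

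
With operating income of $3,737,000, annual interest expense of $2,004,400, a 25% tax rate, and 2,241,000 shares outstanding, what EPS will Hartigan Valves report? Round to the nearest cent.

Pre-tax income = $3,737,000 − $2,004,400.00 = $1,732,600.00.
After tax at 25%: net income = $1,732,600.00 × 0.75 = $1,299,450.00.
EPS = $1,299,450.00 ÷ 2,241,000 = $0.58.

$0.58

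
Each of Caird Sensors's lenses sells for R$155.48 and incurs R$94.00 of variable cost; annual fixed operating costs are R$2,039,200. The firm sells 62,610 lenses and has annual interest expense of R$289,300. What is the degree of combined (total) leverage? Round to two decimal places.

2.53

At 62,610 units, contribution = 62,610 × R$61.48 = R$3,849,262.80.
EBIT = R$3,849,262.80 − R$2,039,200 = R$1,810,062.80. Interest = R$289,300.00.
DOL = R$3,849,262.80 ÷ R$1,810,062.80 = 2.1266; DFL = R$1,810,062.80 ÷ R$1,520,762.80 = 1.1902.
DCL = DOL × DFL = 2.1266 × 1.1902 = 2.5311.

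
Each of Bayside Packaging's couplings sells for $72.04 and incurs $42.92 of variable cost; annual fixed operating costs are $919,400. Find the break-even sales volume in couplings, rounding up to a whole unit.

Each unit contributes $72.04 − $42.92 = $29.12.
Break-even Q = $919,400 / $29.12 = 31,572.80 → 31,573 couplings.

31,573 couplings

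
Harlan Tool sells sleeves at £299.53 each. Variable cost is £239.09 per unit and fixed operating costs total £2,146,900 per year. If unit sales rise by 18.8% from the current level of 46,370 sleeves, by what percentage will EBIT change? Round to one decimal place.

+80.4%

At 46,370 units, contribution = 46,370 × £60.44 = £2,802,602.80.
Operating income = contribution − fixed costs = £2,802,602.80 − £2,146,900 = £655,702.80.
DOL = contribution ÷ EBIT = £2,802,602.80 ÷ £655,702.80 = 4.2742.
%ΔEBIT = DOL × %ΔSales = 4.2742 × +18.8% = +80.4%.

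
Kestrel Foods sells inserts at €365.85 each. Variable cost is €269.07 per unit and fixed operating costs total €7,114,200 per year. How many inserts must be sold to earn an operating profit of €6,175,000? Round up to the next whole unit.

137,314 inserts

Contribution margin per unit = €365.85 − €269.07 = €96.78.
Need Q such that Q × €96.78 − €7,114,200 = €6,175,000, i.e. Q = €13,289,200 / €96.78 = 137,313.49 → 137,314.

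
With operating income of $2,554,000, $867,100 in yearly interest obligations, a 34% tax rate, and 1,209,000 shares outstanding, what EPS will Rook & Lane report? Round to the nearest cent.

$0.92

Pre-tax income = $2,554,000 − $867,100.00 = $1,686,900.00.
After tax at 34%: net income = $1,686,900.00 × 0.66 = $1,113,354.00.
Per share: $1,113,354.00 / 1,209,000 shares = $0.92.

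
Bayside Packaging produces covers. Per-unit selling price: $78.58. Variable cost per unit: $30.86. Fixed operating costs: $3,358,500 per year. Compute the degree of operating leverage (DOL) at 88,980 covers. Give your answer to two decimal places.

4.78

At 88,980 units, contribution = 88,980 × $47.72 = $4,246,125.60.
Subtracting fixed costs: EBIT = $4,246,125.60 − $3,358,500 = $887,625.60.
So DOL = total CM / EBIT = $4,246,125.60 / $887,625.60 = 4.7837.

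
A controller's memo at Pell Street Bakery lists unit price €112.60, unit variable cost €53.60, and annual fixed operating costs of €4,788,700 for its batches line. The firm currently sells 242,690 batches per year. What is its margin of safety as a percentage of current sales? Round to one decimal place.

66.6%

Contribution margin per unit = €112.60 − €53.60 = €59.00. Break-even units = €4,788,700 ÷ €59.00 = 81,164.41; break-even revenue = 81,164.41 × €112.60 = €9,139,112.20.
Actual sales revenue = 242,690 × €112.60 = €27,326,894.00.
Margin of safety = (€27,326,894.00 − €9,139,112.20) ÷ €27,326,894.00 = 66.6%.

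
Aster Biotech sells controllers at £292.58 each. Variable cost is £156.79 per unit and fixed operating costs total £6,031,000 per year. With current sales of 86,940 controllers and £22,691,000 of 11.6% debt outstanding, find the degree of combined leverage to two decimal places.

At 86,940 units, contribution = 86,940 × £135.79 = £11,805,582.60.
Subtracting fixed costs: EBIT = £11,805,582.60 − £6,031,000 = £5,774,582.60. Interest = £2,632,156.00.
DOL = £11,805,582.60 ÷ £5,774,582.60 = 2.0444; DFL = £5,774,582.60 ÷ £3,142,426.60 = 1.8376.
DCL = DOL × DFL = 2.0444 × 1.8376 = 3.7568.

3.76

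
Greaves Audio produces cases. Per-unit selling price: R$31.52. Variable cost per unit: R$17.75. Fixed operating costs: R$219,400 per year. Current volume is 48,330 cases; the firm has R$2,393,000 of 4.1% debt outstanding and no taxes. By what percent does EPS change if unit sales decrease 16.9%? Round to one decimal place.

Contribution at this volume is 48,330 × R$13.77 = R$665,504.10.
Subtracting fixed costs: EBIT = R$665,504.10 − R$219,400 = R$446,104.10.
After interest of R$98,113.00, pre-tax earnings = R$347,991.10.
DCL = total CM / (EBIT − I) = R$665,504.10 / R$347,991.10 = 1.9124.
EPS therefore changes by 1.9124 × (-16.9%) = -32.3%.

-32.3%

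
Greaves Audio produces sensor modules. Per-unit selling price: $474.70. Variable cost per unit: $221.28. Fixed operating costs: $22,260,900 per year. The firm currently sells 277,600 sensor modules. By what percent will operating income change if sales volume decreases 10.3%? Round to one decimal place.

At 277,600 units, contribution = 277,600 × $253.42 = $70,349,392.00.
EBIT = $70,349,392.00 − $22,260,900 = $48,088,492.00.
DOL = contribution ÷ EBIT = $70,349,392.00 ÷ $48,088,492.00 = 1.4629.
So EBIT moves 1.4629 × (-10.3%) = -15.1%.

-15.1%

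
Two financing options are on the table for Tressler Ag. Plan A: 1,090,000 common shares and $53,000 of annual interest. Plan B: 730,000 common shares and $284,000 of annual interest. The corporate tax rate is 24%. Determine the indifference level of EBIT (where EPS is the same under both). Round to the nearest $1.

$752,417

At indifference, (EBIT − 53,000)(1 − t)/1,090,000 = (EBIT − 284,000)(1 − t)/730,000.
The (1 − t) factor cancels: (EBIT − 53,000) × 730,000 = (EBIT − 284,000) × 1,090,000.
EBIT × (1,090,000 − 730,000) = 284,000 × 1,090,000 − 53,000 × 730,000 = 270,870,000,000, so EBIT = 270,870,000,000 ÷ 360,000 = 752,416.67.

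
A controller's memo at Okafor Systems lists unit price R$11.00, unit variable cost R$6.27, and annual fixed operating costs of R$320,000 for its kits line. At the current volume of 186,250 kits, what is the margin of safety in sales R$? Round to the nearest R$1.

Contribution margin per unit = R$11.00 − R$6.27 = R$4.73. Break-even units = R$320,000 ÷ R$4.73 = 67,653.28; break-even revenue = 67,653.28 × R$11.00 = R$744,186.05.
Actual sales revenue = 186,250 × R$11.00 = R$2,048,750.00.
Margin of safety = R$2,048,750.00 − R$744,186.05 = R$1,304,564.

R$1,304,564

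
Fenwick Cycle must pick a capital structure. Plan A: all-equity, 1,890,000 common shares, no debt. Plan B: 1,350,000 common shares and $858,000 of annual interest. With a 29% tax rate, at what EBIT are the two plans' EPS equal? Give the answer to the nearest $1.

Set EPS_A = EPS_B: (EBIT − $0)(1 − 0.29) ÷ 1,890,000 = (EBIT − $858,000)(1 − 0.29) ÷ 1,350,000.
The (1 − t) factor cancels: (EBIT − 0) × 1,350,000 = (EBIT − 858,000) × 1,890,000.
EBIT × (1,890,000 − 1,350,000) = 858,000 × 1,890,000 − 0 × 1,350,000 = 1,621,620,000,000, so EBIT = 1,621,620,000,000 ÷ 540,000 = 3,003,000.00.

$3,003,000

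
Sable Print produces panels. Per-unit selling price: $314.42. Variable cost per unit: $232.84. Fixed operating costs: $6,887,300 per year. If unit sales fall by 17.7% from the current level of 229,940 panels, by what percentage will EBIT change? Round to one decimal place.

Total contribution margin = 229,940 × $81.58 = $18,758,505.20.
Subtracting fixed costs: EBIT = $18,758,505.20 − $6,887,300 = $11,871,205.20.
DOL = contribution ÷ EBIT = $18,758,505.20 ÷ $11,871,205.20 = 1.5802.
%ΔEBIT = DOL × %ΔSales = 1.5802 × -17.7% = -28.0%.

-28.0%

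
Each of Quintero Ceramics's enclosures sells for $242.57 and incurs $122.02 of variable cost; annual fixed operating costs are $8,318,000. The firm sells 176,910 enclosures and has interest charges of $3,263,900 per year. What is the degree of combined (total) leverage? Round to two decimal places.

2.19

Total contribution margin = 176,910 × $120.55 = $21,326,500.50.
EBIT = $21,326,500.50 − $8,318,000 = $13,008,500.50. Interest = $3,263,900.00.
DOL = $21,326,500.50 ÷ $13,008,500.50 = 1.6394; DFL = $13,008,500.50 ÷ $9,744,600.50 = 1.3349.
DCL = DOL × DFL = 1.6394 × 1.3349 = 2.1884.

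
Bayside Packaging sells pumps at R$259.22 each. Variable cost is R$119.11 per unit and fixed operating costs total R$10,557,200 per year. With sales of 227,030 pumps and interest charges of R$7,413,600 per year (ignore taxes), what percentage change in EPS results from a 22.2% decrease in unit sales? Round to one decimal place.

Total contribution margin = 227,030 × R$140.11 = R$31,809,173.30.
Operating income = contribution − fixed costs = R$31,809,173.30 − R$10,557,200 = R$21,251,973.30.
After interest of R$7,413,600.00, pre-tax earnings = R$13,838,373.30.
Degree of combined leverage = contribution ÷ (EBIT − I) = R$31,809,173.30 ÷ R$13,838,373.30 = 2.2986.
EPS therefore changes by 2.2986 × (-22.2%) = -51.0%.

-51.0%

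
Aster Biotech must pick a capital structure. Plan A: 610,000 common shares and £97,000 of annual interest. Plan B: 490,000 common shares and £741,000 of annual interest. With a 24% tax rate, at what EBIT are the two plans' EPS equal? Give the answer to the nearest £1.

Set EPS_A = EPS_B: (EBIT − £97,000)(1 − 0.24) ÷ 610,000 = (EBIT − £741,000)(1 − 0.24) ÷ 490,000.
Cancelling (1 − t) and cross-multiplying: 490,000·(EBIT − 97,000) = 610,000·(EBIT − 741,000).
EBIT × (610,000 − 490,000) = 741,000 × 610,000 − 97,000 × 490,000 = 404,480,000,000, so EBIT = 404,480,000,000 ÷ 120,000 = 3,370,666.67.

£3,370,667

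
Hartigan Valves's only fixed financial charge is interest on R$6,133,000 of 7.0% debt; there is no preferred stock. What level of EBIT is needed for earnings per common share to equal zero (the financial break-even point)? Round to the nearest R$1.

Annual interest = 7.0% × R$6,133,000 = R$429,310.00.
With no preferred dividends, EPS = 0 when EBIT exactly covers interest, so the financial break-even EBIT is R$429,310.00.

R$429,310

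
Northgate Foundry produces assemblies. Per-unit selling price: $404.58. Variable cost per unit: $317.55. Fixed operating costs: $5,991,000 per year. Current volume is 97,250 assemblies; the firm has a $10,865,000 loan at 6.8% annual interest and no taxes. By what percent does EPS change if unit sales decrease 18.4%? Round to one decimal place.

Total contribution margin = 97,250 × $87.03 = $8,463,667.50.
Subtracting fixed costs: EBIT = $8,463,667.50 − $5,991,000 = $2,472,667.50.
After interest of $738,820.00, pre-tax earnings = $1,733,847.50.
DCL = total CM / (EBIT − I) = $8,463,667.50 / $1,733,847.50 = 4.8814.
%ΔEPS = DCL × %ΔSales = 4.8814 × -18.4% = -89.8%.

-89.8%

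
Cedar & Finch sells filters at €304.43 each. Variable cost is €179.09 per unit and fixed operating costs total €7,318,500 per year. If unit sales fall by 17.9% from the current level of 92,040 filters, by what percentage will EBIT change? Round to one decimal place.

Contribution at this volume is 92,040 × €125.34 = €11,536,293.60.
EBIT = €11,536,293.60 − €7,318,500 = €4,217,793.60.
Degree of operating leverage = €11,536,293.60 / €4,217,793.60 = 2.7351.
So EBIT moves 2.7351 × (-17.9%) = -49.0%.

-49.0%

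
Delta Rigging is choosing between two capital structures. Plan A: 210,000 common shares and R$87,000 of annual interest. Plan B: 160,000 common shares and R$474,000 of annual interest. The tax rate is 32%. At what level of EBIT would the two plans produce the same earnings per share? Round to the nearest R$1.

R$1,712,400

At indifference, (EBIT − 87,000)(1 − t)/210,000 = (EBIT − 474,000)(1 − t)/160,000.
Cancelling (1 − t) and cross-multiplying: 160,000·(EBIT − 87,000) = 210,000·(EBIT − 474,000).
Solving, EBIT = (474,000·210,000 − 87,000·160,000) / (210,000 − 160,000) = 85,620,000,000 / 50,000 = 1,712,400.00.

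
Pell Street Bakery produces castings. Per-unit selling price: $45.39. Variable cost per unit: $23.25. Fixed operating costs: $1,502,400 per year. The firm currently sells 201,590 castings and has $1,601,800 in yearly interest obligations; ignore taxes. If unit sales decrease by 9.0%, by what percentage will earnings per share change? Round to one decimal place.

-29.6%

At 201,590 units, contribution = 201,590 × $22.14 = $4,463,202.60.
Operating income = contribution − fixed costs = $4,463,202.60 − $1,502,400 = $2,960,802.60.
After interest of $1,601,800.00, pre-tax earnings = $1,359,002.60.
DCL = total CM / (EBIT − I) = $4,463,202.60 / $1,359,002.60 = 3.2842.
EPS therefore changes by 3.2842 × (-9.0%) = -29.6%.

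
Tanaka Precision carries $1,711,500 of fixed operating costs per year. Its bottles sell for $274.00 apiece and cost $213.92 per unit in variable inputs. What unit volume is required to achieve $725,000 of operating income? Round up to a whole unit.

40,555 bottles

Each unit contributes $274.00 − $213.92 = $60.08.
Units = (FC + target) / CM = ($1,711,500 + $725,000) / $60.08 = 40,554.26, so 40,555 bottles.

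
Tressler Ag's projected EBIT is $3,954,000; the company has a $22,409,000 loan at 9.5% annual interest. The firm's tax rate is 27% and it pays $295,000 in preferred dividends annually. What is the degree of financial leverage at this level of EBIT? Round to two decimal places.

Interest = $2,128,855.00.
Preferred dividends grossed up pre-tax: $295,000 / (1 − 0.27) = $404,109.59.
DFL = EBIT ÷ [EBIT − I − D_p/(1−t)] = $3,954,000 ÷ [$3,954,000 − $2,128,855.00 − $404,109.59] = $3,954,000 ÷ $1,421,035.41 = 2.7825.

2.78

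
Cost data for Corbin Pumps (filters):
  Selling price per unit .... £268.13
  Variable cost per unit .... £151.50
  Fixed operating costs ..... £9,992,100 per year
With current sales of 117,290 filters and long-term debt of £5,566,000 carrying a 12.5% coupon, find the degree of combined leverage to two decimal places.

4.57

Contribution at this volume is 117,290 × £116.63 = £13,679,532.70.
Subtracting fixed costs: EBIT = £13,679,532.70 − £9,992,100 = £3,687,432.70. Interest = £695,750.00.
DOL = £13,679,532.70 ÷ £3,687,432.70 = 3.7098; DFL = £3,687,432.70 ÷ £2,991,682.70 = 1.2326.
Combined leverage = 3.7098 × 1.2326 = 4.5727.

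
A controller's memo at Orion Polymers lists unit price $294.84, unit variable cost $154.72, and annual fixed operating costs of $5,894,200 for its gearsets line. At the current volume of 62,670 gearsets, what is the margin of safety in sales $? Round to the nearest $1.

Unit CM = price − variable cost = $294.84 − $154.72 = $140.12. Break-even units = $5,894,200 ÷ $140.12 = 42,065.37; break-even revenue = 42,065.37 × $294.84 = $12,402,554.44.
Current sales = 62,670 × $294.84 = $18,477,622.80.
Margin of safety = $18,477,622.80 − $12,402,554.44 = $6,075,068.

$6,075,068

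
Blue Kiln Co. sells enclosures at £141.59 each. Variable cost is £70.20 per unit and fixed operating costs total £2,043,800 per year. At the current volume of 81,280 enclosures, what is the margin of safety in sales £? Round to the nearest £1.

£7,454,903

Unit CM = price − variable cost = £141.59 − £70.20 = £71.39. Break-even units = £2,043,800 ÷ £71.39 = 28,628.66; break-even revenue = 28,628.66 × £141.59 = £4,053,531.90.
Actual sales revenue = 81,280 × £141.59 = £11,508,435.20.
Margin of safety = £11,508,435.20 − £4,053,531.90 = £7,454,903.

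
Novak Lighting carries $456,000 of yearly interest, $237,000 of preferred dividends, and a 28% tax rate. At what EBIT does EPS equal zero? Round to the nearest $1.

Grossing the preferred dividend up to pre-tax terms: $237,000 / (1 − 0.28) = $329,166.67.
Financial break-even EBIT = interest + D_p ÷ (1 − t) = $456,000 + $329,166.67 = $785,166.67.

$785,167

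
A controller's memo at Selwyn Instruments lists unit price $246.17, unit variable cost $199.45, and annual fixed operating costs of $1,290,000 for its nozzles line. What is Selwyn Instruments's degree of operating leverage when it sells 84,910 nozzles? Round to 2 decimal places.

Contribution at this volume is 84,910 × $46.72 = $3,966,995.20.
Subtracting fixed costs: EBIT = $3,966,995.20 − $1,290,000 = $2,676,995.20.
DOL = contribution ÷ EBIT = $3,966,995.20 ÷ $2,676,995.20 = 1.4819.

1.48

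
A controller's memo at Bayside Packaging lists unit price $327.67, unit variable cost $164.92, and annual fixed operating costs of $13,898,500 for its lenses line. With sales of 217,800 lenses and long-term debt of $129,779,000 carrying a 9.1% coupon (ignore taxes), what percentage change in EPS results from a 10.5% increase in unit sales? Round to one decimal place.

Total contribution margin = 217,800 × $162.75 = $35,446,950.00.
Subtracting fixed costs: EBIT = $35,446,950.00 − $13,898,500 = $21,548,450.00.
After interest of $11,809,889.00, pre-tax earnings = $9,738,561.00.
DCL = total CM / (EBIT − I) = $35,446,950.00 / $9,738,561.00 = 3.6399.
%ΔEPS = DCL × %ΔSales = 3.6399 × +10.5% = +38.2%.

+38.2%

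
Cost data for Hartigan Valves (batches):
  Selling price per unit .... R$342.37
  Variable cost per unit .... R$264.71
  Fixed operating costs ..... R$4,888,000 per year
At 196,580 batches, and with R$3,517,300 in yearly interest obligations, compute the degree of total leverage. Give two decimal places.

At 196,580 units, contribution = 196,580 × R$77.66 = R$15,266,402.80.
EBIT = R$15,266,402.80 − R$4,888,000 = R$10,378,402.80. Interest = R$3,517,300.00.
DOL = R$15,266,402.80 ÷ R$10,378,402.80 = 1.4710; DFL = R$10,378,402.80 ÷ R$6,861,102.80 = 1.5126.
DCL = DOL × DFL = 1.4710 × 1.5126 = 2.2250.

2.23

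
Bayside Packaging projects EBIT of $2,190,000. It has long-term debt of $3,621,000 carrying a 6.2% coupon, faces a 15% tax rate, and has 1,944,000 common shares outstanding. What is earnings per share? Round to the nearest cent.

Pre-tax income = $2,190,000 − $224,502.00 = $1,965,498.00.
Net income = $1,965,498.00 × (1 − 0.15) = $1,670,673.30.
Per share: $1,670,673.30 / 1,944,000 shares = $0.86.

$0.86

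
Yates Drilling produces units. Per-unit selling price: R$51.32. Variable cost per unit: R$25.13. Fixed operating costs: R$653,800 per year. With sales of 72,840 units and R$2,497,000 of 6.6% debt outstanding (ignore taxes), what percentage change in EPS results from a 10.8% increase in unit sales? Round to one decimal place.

+18.9%

At 72,840 units, contribution = 72,840 × R$26.19 = R$1,907,679.60.
Operating income = contribution − fixed costs = R$1,907,679.60 − R$653,800 = R$1,253,879.60.
After interest of R$164,802.00, pre-tax earnings = R$1,089,077.60.
DCL = total CM / (EBIT − I) = R$1,907,679.60 / R$1,089,077.60 = 1.7516.
EPS therefore changes by 1.7516 × (+10.8%) = +18.9%.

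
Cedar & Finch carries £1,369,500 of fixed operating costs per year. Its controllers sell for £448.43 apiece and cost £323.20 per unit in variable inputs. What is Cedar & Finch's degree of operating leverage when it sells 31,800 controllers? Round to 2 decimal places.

Total contribution margin = 31,800 × £125.23 = £3,982,314.00.
Subtracting fixed costs: EBIT = £3,982,314.00 − £1,369,500 = £2,612,814.00.
So DOL = total CM / EBIT = £3,982,314.00 / £2,612,814.00 = 1.5241.

1.52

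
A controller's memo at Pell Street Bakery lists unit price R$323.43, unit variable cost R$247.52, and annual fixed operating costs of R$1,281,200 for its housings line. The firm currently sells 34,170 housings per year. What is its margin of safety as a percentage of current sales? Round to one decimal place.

50.6%

Each unit contributes R$323.43 − R$247.52 = R$75.91. Break-even units = R$1,281,200 ÷ R$75.91 = 16,877.88; break-even revenue = 16,877.88 × R$323.43 = R$5,458,813.28.
Current sales = 34,170 × R$323.43 = R$11,051,603.10.
Margin of safety = (R$11,051,603.10 − R$5,458,813.28) ÷ R$11,051,603.10 = 50.6%.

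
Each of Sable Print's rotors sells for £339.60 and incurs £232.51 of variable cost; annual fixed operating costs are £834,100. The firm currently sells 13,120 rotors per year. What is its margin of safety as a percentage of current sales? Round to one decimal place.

Unit CM = price − variable cost = £339.60 − £232.51 = £107.09. Break-even units = £834,100 ÷ £107.09 = 7,788.78; break-even revenue = 7,788.78 × £339.60 = £2,645,068.26.
Actual sales revenue = 13,120 × £339.60 = £4,455,552.00.
Margin of safety = (£4,455,552.00 − £2,645,068.26) ÷ £4,455,552.00 = 40.6%.

40.6%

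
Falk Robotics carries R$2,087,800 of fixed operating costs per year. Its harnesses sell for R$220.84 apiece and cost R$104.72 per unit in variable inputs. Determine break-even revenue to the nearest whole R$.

R$3,970,632

CM per unit = R$220.84 − R$104.72 = R$116.12; CM ratio = R$116.12 / R$220.84 = 0.5258.
Break-even revenue = fixed costs × price ÷ CM = R$2,087,800 × R$220.84 ÷ R$116.12 = R$3,970,632.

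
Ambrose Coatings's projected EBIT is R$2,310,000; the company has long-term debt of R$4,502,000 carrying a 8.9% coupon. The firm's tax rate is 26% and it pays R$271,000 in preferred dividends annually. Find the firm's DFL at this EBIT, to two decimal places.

Interest = R$400,678.00.
Pre-tax preferred-dividend burden = R$271,000 ÷ (1 − 0.26) = R$366,216.22.
DFL = EBIT ÷ [EBIT − I − D_p/(1−t)] = R$2,310,000 ÷ [R$2,310,000 − R$400,678.00 − R$366,216.22] = R$2,310,000 ÷ R$1,543,105.78 = 1.4970.

1.50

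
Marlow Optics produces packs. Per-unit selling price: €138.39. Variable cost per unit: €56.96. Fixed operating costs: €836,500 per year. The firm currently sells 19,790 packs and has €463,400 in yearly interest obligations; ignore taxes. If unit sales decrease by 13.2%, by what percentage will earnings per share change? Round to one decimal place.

At 19,790 units, contribution = 19,790 × €81.43 = €1,611,499.70.
Subtracting fixed costs: EBIT = €1,611,499.70 − €836,500 = €774,999.70.
Interest = €463,400.00, so EBIT − I = €311,599.70.
Degree of combined leverage = contribution ÷ (EBIT − I) = €1,611,499.70 ÷ €311,599.70 = 5.1717.
%ΔEPS = DCL × %ΔSales = 5.1717 × -13.2% = -68.3%.

-68.3%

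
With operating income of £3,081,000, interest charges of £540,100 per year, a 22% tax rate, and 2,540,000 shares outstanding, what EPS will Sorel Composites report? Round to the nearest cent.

Interest = £540,100.00, so EBT = £3,081,000 − £540,100.00 = £2,540,900.00.
Net income = £2,540,900.00 × (1 − 0.22) = £1,981,902.00.
Per share: £1,981,902.00 / 2,540,000 shares = £0.78.

£0.78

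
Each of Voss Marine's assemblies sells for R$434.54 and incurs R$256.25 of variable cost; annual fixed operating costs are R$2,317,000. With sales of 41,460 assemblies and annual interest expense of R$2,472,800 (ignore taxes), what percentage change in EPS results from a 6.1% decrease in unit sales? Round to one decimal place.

-17.3%

Contribution at this volume is 41,460 × R$178.29 = R$7,391,903.40.
EBIT = R$7,391,903.40 − R$2,317,000 = R$5,074,903.40.
After interest of R$2,472,800.00, pre-tax earnings = R$2,602,103.40.
DCL = total CM / (EBIT − I) = R$7,391,903.40 / R$2,602,103.40 = 2.8407.
EPS therefore changes by 2.8407 × (-6.1%) = -17.3%.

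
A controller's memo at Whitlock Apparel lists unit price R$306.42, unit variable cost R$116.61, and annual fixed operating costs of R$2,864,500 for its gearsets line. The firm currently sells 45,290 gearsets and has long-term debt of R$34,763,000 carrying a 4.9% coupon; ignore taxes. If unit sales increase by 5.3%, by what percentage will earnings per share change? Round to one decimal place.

At 45,290 units, contribution = 45,290 × R$189.81 = R$8,596,494.90.
Subtracting fixed costs: EBIT = R$8,596,494.90 − R$2,864,500 = R$5,731,994.90.
Interest = R$1,703,387.00, so EBIT − I = R$4,028,607.90.
DCL = total CM / (EBIT − I) = R$8,596,494.90 / R$4,028,607.90 = 2.1339.
%ΔEPS = DCL × %ΔSales = 2.1339 × +5.3% = +11.3%.

+11.3%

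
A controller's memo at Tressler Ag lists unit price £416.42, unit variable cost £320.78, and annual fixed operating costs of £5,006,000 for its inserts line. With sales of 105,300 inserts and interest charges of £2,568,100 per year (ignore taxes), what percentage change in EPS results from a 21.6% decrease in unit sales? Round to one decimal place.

-87.1%

Contribution at this volume is 105,300 × £95.64 = £10,070,892.00.
EBIT = £10,070,892.00 − £5,006,000 = £5,064,892.00.
Interest = £2,568,100.00, so EBIT − I = £2,496,792.00.
Degree of combined leverage = contribution ÷ (EBIT − I) = £10,070,892.00 ÷ £2,496,792.00 = 4.0335.
%ΔEPS = DCL × %ΔSales = 4.0335 × -21.6% = -87.1%.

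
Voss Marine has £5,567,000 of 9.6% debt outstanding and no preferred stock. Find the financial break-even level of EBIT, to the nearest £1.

Annual interest = 9.6% × £5,567,000 = £534,432.00.
With no preferred dividends, EPS = 0 when EBIT exactly covers interest, so the financial break-even EBIT is £534,432.00.

£534,432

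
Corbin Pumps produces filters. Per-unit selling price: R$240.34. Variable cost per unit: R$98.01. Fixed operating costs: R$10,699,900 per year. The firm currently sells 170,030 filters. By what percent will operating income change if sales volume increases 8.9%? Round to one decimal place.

+16.0%

Contribution at this volume is 170,030 × R$142.33 = R$24,200,369.90.
Subtracting fixed costs: EBIT = R$24,200,369.90 − R$10,699,900 = R$13,500,469.90.
Degree of operating leverage = R$24,200,369.90 / R$13,500,469.90 = 1.7926.
Operating income changes by 1.7926 × +8.9% = +16.0%.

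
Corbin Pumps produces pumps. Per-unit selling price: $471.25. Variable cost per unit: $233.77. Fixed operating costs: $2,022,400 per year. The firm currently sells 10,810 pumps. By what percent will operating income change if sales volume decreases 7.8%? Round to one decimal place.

-36.8%

At 10,810 units, contribution = 10,810 × $237.48 = $2,567,158.80.
Operating income = contribution − fixed costs = $2,567,158.80 − $2,022,400 = $544,758.80.
Degree of operating leverage = $2,567,158.80 / $544,758.80 = 4.7125.
So EBIT moves 4.7125 × (-7.8%) = -36.8%.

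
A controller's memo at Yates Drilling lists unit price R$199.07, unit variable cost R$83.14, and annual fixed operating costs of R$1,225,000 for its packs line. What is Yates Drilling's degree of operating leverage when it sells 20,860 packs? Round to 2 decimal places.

2.03

At 20,860 units, contribution = 20,860 × R$115.93 = R$2,418,299.80.
Operating income = contribution − fixed costs = R$2,418,299.80 − R$1,225,000 = R$1,193,299.80.
Degree of operating leverage = R$2,418,299.80 / R$1,193,299.80 = 2.0266.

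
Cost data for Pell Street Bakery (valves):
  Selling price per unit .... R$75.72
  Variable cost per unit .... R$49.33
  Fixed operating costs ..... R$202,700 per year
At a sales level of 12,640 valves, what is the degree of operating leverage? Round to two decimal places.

Total contribution margin = 12,640 × R$26.39 = R$333,569.60.
Operating income = contribution − fixed costs = R$333,569.60 − R$202,700 = R$130,869.60.
So DOL = total CM / EBIT = R$333,569.60 / R$130,869.60 = 2.5489.

2.55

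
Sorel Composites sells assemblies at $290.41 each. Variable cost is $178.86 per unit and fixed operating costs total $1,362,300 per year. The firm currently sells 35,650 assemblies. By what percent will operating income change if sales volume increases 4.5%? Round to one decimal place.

+6.8%

At 35,650 units, contribution = 35,650 × $111.55 = $3,976,757.50.
Operating income = contribution − fixed costs = $3,976,757.50 − $1,362,300 = $2,614,457.50.
DOL = contribution ÷ EBIT = $3,976,757.50 ÷ $2,614,457.50 = 1.5211.
So EBIT moves 1.5211 × (+4.5%) = +6.8%.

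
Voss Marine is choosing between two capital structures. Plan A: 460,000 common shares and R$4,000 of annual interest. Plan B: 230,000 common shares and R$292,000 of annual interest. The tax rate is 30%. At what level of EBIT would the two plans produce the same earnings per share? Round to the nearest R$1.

R$580,000

Set EPS_A = EPS_B: (EBIT − R$4,000)(1 − 0.30) ÷ 460,000 = (EBIT − R$292,000)(1 − 0.30) ÷ 230,000.
The (1 − t) factor cancels: (EBIT − 4,000) × 230,000 = (EBIT − 292,000) × 460,000.
EBIT × (460,000 − 230,000) = 292,000 × 460,000 − 4,000 × 230,000 = 133,400,000,000, so EBIT = 133,400,000,000 ÷ 230,000 = 580,000.00.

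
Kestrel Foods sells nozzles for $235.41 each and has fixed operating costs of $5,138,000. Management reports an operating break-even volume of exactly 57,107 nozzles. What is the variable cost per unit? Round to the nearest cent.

$145.44

Contribution per unit must be FC / Q = $5,138,000 / 57,107 = $89.9715.
Hence VC = price − CM = $235.41 − $89.9715 = $145.44.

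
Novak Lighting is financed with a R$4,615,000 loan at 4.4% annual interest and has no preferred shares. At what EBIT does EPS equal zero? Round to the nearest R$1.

Annual interest = 4.4% × R$4,615,000 = R$203,060.00.
With no preferred dividends, EPS = 0 when EBIT exactly covers interest, so the financial break-even EBIT is R$203,060.00.

R$203,060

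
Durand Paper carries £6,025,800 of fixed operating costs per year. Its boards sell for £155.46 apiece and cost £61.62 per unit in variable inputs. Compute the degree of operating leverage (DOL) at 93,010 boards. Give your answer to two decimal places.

3.23

At 93,010 units, contribution = 93,010 × £93.84 = £8,728,058.40.
Operating income = contribution − fixed costs = £8,728,058.40 − £6,025,800 = £2,702,258.40.
Degree of operating leverage = £8,728,058.40 / £2,702,258.40 = 3.2299.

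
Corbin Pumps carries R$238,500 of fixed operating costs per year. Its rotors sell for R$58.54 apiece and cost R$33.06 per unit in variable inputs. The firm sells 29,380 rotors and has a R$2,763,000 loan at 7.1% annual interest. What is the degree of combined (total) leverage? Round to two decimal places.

2.38

Total contribution margin = 29,380 × R$25.48 = R$748,602.40.
EBIT = R$748,602.40 − R$238,500 = R$510,102.40. Interest = R$196,173.00, so EBIT − I = R$313,929.40.
Degree of total leverage = total CM / (EBIT − interest) = R$748,602.40 / R$313,929.40 = 2.3846.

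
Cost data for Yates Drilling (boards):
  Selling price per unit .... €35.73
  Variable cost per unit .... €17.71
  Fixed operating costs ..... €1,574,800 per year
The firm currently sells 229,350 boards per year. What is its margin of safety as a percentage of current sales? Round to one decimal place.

Each unit contributes €35.73 − €17.71 = €18.02. Break-even units = €1,574,800 ÷ €18.02 = 87,391.79; break-even revenue = 87,391.79 × €35.73 = €3,122,508.55.
Current sales = 229,350 × €35.73 = €8,194,675.50.
Margin of safety = (€8,194,675.50 − €3,122,508.55) ÷ €8,194,675.50 = 61.9%.

61.9%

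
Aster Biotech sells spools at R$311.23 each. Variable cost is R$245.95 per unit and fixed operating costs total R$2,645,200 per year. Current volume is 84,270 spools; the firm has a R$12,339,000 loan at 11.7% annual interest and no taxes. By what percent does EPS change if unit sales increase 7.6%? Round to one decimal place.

+29.6%

At 84,270 units, contribution = 84,270 × R$65.28 = R$5,501,145.60.
Operating income = contribution − fixed costs = R$5,501,145.60 − R$2,645,200 = R$2,855,945.60.
After interest of R$1,443,663.00, pre-tax earnings = R$1,412,282.60.
Degree of combined leverage = contribution ÷ (EBIT − I) = R$5,501,145.60 ÷ R$1,412,282.60 = 3.8952.
%ΔEPS = DCL × %ΔSales = 3.8952 × +7.6% = +29.6%.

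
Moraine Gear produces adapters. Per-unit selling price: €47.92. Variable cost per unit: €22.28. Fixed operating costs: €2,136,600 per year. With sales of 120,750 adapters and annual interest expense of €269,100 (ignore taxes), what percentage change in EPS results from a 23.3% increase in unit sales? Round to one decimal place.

Total contribution margin = 120,750 × €25.64 = €3,096,030.00.
Subtracting fixed costs: EBIT = €3,096,030.00 − €2,136,600 = €959,430.00.
Interest = €269,100.00, so EBIT − I = €690,330.00.
DCL = total CM / (EBIT − I) = €3,096,030.00 / €690,330.00 = 4.4849.
EPS therefore changes by 4.4849 × (+23.3%) = +104.5%.

+104.5%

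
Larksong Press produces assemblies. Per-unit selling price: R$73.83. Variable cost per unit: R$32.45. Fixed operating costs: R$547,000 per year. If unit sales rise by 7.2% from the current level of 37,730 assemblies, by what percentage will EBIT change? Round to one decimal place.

Contribution at this volume is 37,730 × R$41.38 = R$1,561,267.40.
Subtracting fixed costs: EBIT = R$1,561,267.40 − R$547,000 = R$1,014,267.40.
DOL = contribution ÷ EBIT = R$1,561,267.40 ÷ R$1,014,267.40 = 1.5393.
So EBIT moves 1.5393 × (+7.2%) = +11.1%.

+11.1%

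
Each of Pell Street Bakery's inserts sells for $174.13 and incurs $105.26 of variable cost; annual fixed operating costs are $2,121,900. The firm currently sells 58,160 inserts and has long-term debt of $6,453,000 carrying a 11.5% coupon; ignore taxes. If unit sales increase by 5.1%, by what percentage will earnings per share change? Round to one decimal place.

Total contribution margin = 58,160 × $68.87 = $4,005,479.20.
Subtracting fixed costs: EBIT = $4,005,479.20 − $2,121,900 = $1,883,579.20.
Interest = $742,095.00, so EBIT − I = $1,141,484.20.
DCL = total CM / (EBIT − I) = $4,005,479.20 / $1,141,484.20 = 3.5090.
%ΔEPS = DCL × %ΔSales = 3.5090 × +5.1% = +17.9%.

+17.9%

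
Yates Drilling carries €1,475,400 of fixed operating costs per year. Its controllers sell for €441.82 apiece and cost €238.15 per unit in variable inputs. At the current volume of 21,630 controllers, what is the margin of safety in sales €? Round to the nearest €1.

€6,355,991

Unit CM = price − variable cost = €441.82 − €238.15 = €203.67. Break-even units = €1,475,400 ÷ €203.67 = 7,244.07; break-even revenue = 7,244.07 × €441.82 = €3,200,575.58.
Current sales = 21,630 × €441.82 = €9,556,566.60.
Margin of safety = €9,556,566.60 − €3,200,575.58 = €6,355,991.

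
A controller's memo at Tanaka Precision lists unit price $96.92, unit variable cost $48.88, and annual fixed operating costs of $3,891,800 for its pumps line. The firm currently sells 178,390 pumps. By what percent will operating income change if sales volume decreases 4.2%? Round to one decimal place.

Total contribution margin = 178,390 × $48.04 = $8,569,855.60.
Subtracting fixed costs: EBIT = $8,569,855.60 − $3,891,800 = $4,678,055.60.
So DOL = total CM / EBIT = $8,569,855.60 / $4,678,055.60 = 1.8319.
Operating income changes by 1.8319 × -4.2% = -7.7%.

-7.7%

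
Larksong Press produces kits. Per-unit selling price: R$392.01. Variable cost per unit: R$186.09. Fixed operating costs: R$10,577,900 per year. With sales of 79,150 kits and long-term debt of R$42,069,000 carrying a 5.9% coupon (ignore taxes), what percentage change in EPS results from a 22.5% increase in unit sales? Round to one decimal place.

Total contribution margin = 79,150 × R$205.92 = R$16,298,568.00.
Subtracting fixed costs: EBIT = R$16,298,568.00 − R$10,577,900 = R$5,720,668.00.
Interest = R$2,482,071.00, so EBIT − I = R$3,238,597.00.
Degree of combined leverage = contribution ÷ (EBIT − I) = R$16,298,568.00 ÷ R$3,238,597.00 = 5.0326.
EPS therefore changes by 5.0326 × (+22.5%) = +113.2%.

+113.2%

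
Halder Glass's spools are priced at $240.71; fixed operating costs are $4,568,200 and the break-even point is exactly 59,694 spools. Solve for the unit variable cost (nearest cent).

$164.18

Contribution per unit must be FC / Q = $4,568,200 / 59,694 = $76.5270.
Variable cost per unit = $240.71 − $76.5270 = $164.18.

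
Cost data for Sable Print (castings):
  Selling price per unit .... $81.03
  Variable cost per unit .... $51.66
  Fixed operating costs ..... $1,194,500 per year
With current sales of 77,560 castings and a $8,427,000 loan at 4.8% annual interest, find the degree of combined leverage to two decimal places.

Contribution at this volume is 77,560 × $29.37 = $2,277,937.20.
Subtracting fixed costs: EBIT = $2,277,937.20 − $1,194,500 = $1,083,437.20. Interest = $404,496.00.
DOL = $2,277,937.20 ÷ $1,083,437.20 = 2.1025; DFL = $1,083,437.20 ÷ $678,941.20 = 1.5958.
Combined leverage = 2.1025 × 1.5958 = 3.3552.

3.36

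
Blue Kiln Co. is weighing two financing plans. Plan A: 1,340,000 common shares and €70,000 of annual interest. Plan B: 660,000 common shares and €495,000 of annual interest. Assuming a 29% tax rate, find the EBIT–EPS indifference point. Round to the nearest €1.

€907,500

Set EPS_A = EPS_B: (EBIT − €70,000)(1 − 0.29) ÷ 1,340,000 = (EBIT − €495,000)(1 − 0.29) ÷ 660,000.
Cancelling (1 − t) and cross-multiplying: 660,000·(EBIT − 70,000) = 1,340,000·(EBIT − 495,000).
Solving, EBIT = (495,000·1,340,000 − 70,000·660,000) / (1,340,000 − 660,000) = 617,100,000,000 / 680,000 = 907,500.00.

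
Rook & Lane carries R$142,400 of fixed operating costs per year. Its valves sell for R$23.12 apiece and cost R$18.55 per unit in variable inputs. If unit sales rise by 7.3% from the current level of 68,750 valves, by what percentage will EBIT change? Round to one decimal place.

Total contribution margin = 68,750 × R$4.57 = R$314,187.50.
Operating income = contribution − fixed costs = R$314,187.50 − R$142,400 = R$171,787.50.
DOL = contribution ÷ EBIT = R$314,187.50 ÷ R$171,787.50 = 1.8289.
So EBIT moves 1.8289 × (+7.3%) = +13.4%.

+13.4%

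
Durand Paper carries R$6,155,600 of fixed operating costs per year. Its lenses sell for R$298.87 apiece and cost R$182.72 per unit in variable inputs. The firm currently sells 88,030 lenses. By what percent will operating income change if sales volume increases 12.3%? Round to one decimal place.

+30.9%

Contribution at this volume is 88,030 × R$116.15 = R$10,224,684.50.
Operating income = contribution − fixed costs = R$10,224,684.50 − R$6,155,600 = R$4,069,084.50.
So DOL = total CM / EBIT = R$10,224,684.50 / R$4,069,084.50 = 2.5128.
Operating income changes by 2.5128 × +12.3% = +30.9%.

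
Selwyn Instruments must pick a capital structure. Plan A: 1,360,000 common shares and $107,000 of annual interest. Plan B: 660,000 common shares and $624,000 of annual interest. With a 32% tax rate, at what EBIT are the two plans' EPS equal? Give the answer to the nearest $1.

Set EPS_A = EPS_B: (EBIT − $107,000)(1 − 0.32) ÷ 1,360,000 = (EBIT − $624,000)(1 − 0.32) ÷ 660,000.
Cancelling (1 − t) and cross-multiplying: 660,000·(EBIT − 107,000) = 1,360,000·(EBIT − 624,000).
EBIT × (1,360,000 − 660,000) = 624,000 × 1,360,000 − 107,000 × 660,000 = 778,020,000,000, so EBIT = 778,020,000,000 ÷ 700,000 = 1,111,457.14.

$1,111,457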